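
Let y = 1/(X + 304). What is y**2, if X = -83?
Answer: 1/48841 ≈ 2.0475e-5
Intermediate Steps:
y = 1/221 (y = 1/(-83 + 304) = 1/221 ≈ 0.0045249)
y**2 = (1/221)**2 = 1/48841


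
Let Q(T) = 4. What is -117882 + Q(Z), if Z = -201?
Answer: -117878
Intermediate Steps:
-117882 + Q(Z) = -117882 + 4 = -117878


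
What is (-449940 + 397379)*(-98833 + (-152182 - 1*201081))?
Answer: 23762617856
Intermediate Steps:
(-449940 + 397379)*(-98833 + (-152182 - 1*201081)) = -52561*(-98833 + (-152182 - 201081)) = -52561*(-98833 - 353263) = -52561*(-452096) = 23762617856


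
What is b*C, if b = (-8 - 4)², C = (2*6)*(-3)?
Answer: -5184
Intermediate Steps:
C = -36 (C = 12*(-3) = -36)
b = 144 (b = (-12)² = 144)
b*C = 144*(-36) = -5184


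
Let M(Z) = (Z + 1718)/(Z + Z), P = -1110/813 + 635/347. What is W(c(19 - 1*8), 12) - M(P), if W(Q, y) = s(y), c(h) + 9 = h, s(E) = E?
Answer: -160550581/87390 ≈ -1837.2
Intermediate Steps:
P = 43695/94037 (P = -1110*1/813 + 635*(1/347) = -370/271 + 635/347 = 43695/94037 ≈ 0.46466)
c(h) = -9 + h
W(Q, y) = y
M(Z) = (1718 + Z)/(2*Z) (M(Z) = (1718 + Z)/((2*Z)) = (1718 + Z)*(1/(2*Z)) = (1718 + Z)/(2*Z))
W(c(19 - 1*8), 12) - M(P) = 12 - (1718 + 43695/94037)/(2*43695/94037) = 12 - 94037*161599261/(2*43695*94037) = 12 - 1*161599261/87390 = 12 - 161599261/87390 = -160550581/87390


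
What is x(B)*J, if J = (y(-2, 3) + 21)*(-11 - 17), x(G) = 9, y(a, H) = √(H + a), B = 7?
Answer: -5544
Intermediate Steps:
J = -616 (J = (√(3 - 2) + 21)*(-11 - 17) = (√1 + 21)*(-28) = (1 + 21)*(-28) = 22*(-28) = -616)
x(B)*J = 9*(-616) = -5544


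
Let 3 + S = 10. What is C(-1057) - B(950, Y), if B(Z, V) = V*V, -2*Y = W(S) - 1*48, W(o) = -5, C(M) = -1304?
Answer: -8025/4 ≈ -2006.3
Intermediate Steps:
S = 7 (S = -3 + 10 = 7)
Y = 53/2 (Y = -(-5 - 1*48)/2 = -(-5 - 48)/2 = -½*(-53) = 53/2 ≈ 26.500)
B(Z, V) = V²
C(-1057) - B(950, Y) = -1304 - (53/2)² = -1304 - 1*2809/4 = -1304 - 2809/4 = -8025/4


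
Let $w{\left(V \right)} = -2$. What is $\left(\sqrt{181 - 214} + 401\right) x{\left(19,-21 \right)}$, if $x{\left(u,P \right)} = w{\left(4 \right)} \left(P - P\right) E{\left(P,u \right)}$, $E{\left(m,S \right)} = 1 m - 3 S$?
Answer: $0$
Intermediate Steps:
$E{\left(m,S \right)} = m - 3 S$
$x{\left(u,P \right)} = 0$ ($x{\left(u,P \right)} = - 2 \left(P - P\right) \left(P - 3 u\right) = \left(-2\right) 0 \left(P - 3 u\right) = 0 \left(P - 3 u\right) = 0$)
$\left(\sqrt{181 - 214} + 401\right) x{\left(19,-21 \right)} = \left(\sqrt{181 - 214} + 401\right) 0 = \left(\sqrt{-33} + 401\right) 0 = \left(i \sqrt{33} + 401\right) 0 = \left(401 + i \sqrt{33}\right) 0 = 0$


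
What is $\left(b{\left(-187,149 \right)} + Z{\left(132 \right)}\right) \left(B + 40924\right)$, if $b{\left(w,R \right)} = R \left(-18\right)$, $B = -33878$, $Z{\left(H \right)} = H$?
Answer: $-17967300$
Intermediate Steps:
$b{\left(w,R \right)} = - 18 R$
$\left(b{\left(-187,149 \right)} + Z{\left(132 \right)}\right) \left(B + 40924\right) = \left(\left(-18\right) 149 + 132\right) \left(-33878 + 40924\right) = \left(-2682 + 132\right) 7046 = \left(-2550\right) 7046 = -17967300$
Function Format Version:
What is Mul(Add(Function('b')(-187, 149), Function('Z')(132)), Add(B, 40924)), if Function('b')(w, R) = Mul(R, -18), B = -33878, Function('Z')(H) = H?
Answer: -17967300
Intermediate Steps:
Function('b')(w, R) = Mul(-18, R)
Mul(Add(Function('b')(-187, 149), Function('Z')(132)), Add(B, 40924)) = Mul(Add(Mul(-18, 149), 132), Add(-33878, 40924)) = Mul(Add(-2682, 132), 7046) = Mul(-2550, 7046) = -17967300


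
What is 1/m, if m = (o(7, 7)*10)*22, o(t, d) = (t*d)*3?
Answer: 1/32340 ≈ 3.0921e-5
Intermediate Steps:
o(t, d) = 3*d*t (o(t, d) = (d*t)*3 = 3*d*t)
m = 32340 (m = ((3*7*7)*10)*22 = (147*10)*22 = 1470*22 = 32340)
1/m = 1/32340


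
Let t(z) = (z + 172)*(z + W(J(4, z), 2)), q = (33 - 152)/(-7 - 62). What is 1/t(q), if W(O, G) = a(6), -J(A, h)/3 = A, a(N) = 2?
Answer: 4761/3080659 ≈ 0.0015454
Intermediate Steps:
J(A, h) = -3*A
W(O, G) = 2
q = 119/69 (q = -119/(-69) = -119*(-1/69) = 119/69 ≈ 1.7246)
t(z) = (2 + z)*(172 + z) (t(z) = (z + 172)*(z + 2) = (172 + z)*(2 + z) = (2 + z)*(172 + z))
1/t(q) = 1/(344 + (119/69)² + 174*(119/69)) = 1/(344 + 14161/4761 + 6902/23) = 1/(3080659/4761) = 4761/3080659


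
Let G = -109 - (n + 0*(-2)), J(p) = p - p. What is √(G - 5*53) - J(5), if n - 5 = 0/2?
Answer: I*√379 ≈ 19.468*I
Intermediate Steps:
n = 5 (n = 5 + 0/2 = 5 + 0*(½) = 5 + 0 = 5)
J(p) = 0
G = -114 (G = -109 - (5 + 0*(-2)) = -109 - (5 + 0) = -109 - 1*5 = -109 - 5 = -114)
√(G - 5*53) - J(5) = √(-114 - 5*53) - 1*0 = √(-114 - 265) + 0 = √(-379) + 0 = I*√379 + 0 = I*√379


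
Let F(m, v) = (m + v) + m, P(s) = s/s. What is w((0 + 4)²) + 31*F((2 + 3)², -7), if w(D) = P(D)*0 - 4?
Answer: 1329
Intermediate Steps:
P(s) = 1
F(m, v) = v + 2*m
w(D) = -4 (w(D) = 1*0 - 4 = 0 - 4 = -4)
w((0 + 4)²) + 31*F((2 + 3)², -7) = -4 + 31*(-7 + 2*(2 + 3)²) = -4 + 31*(-7 + 2*5²) = -4 + 31*(-7 + 2*25) = -4 + 31*(-7 + 50) = -4 + 31*43 = -4 + 1333 = 1329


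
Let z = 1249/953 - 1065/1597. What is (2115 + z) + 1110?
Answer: 4909239433/1521941 ≈ 3225.6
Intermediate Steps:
z = 979708/1521941 (z = 1249*(1/953) - 1065*1/1597 = 1249/953 - 1065/1597 = 979708/1521941 ≈ 0.64372)
(2115 + z) + 1110 = (2115 + 979708/1521941) + 1110 = 3219884923/1521941 + 1110 = 4909239433/1521941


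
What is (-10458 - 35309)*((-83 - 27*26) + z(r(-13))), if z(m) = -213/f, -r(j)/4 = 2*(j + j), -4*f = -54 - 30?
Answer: 254739122/7 ≈ 3.6391e+7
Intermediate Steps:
f = 21 (f = -(-54 - 30)/4 = -¼*(-84) = 21)
r(j) = -16*j (r(j) = -8*(j + j) = -8*2*j = -16*j)
z(m) = -71/7 (z(m) = -213/21 = -213*1/21 = -71/7)
(-10458 - 35309)*((-83 - 27*26) + z(r(-13))) = (-10458 - 35309)*((-83 - 27*26) - 71/7) = -45767*((-83 - 702) - 71/7) = -45767*(-785 - 71/7) = -45767*(-5566/7) = 254739122/7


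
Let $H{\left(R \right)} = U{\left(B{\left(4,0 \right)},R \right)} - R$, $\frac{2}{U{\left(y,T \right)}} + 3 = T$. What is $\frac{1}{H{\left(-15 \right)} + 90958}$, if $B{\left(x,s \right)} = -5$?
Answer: $\frac{9}{818756} \approx 1.0992 \cdot 10^{-5}$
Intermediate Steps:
$U{\left(y,T \right)} = \frac{2}{-3 + T}$
$H{\left(R \right)} = - R + \frac{2}{-3 + R}$ ($H{\left(R \right)} = \frac{2}{-3 + R} - R = - R + \frac{2}{-3 + R}$)
$\frac{1}{H{\left(-15 \right)} + 90958} = \frac{1}{\frac{2 - - 15 \left(-3 - 15\right)}{-3 - 15} + 90958} = \frac{1}{\frac{2 - \left(-15\right) \left(-18\right)}{-18} + 90958} = \frac{1}{- \frac{2 - 270}{18} + 90958} = \frac{1}{\left(- \frac{1}{18}\right) \left(-268\right) + 90958} = \frac{1}{\frac{134}{9} + 90958} = \frac{1}{\frac{818756}{9}} = \frac{9}{818756}$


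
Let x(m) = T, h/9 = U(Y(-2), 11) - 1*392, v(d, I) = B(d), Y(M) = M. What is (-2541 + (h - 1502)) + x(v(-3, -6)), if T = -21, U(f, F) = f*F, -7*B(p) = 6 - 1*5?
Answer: -7790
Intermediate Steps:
B(p) = -⅐ (B(p) = -(6 - 1*5)/7 = -(6 - 5)/7 = -⅐*1 = -⅐)
v(d, I) = -⅐
U(f, F) = F*f
h = -3726 (h = 9*(11*(-2) - 1*392) = 9*(-22 - 392) = 9*(-414) = -3726)
x(m) = -21
(-2541 + (h - 1502)) + x(v(-3, -6)) = (-2541 + (-3726 - 1502)) - 21 = (-2541 - 5228) - 21 = -7769 - 21 = -7790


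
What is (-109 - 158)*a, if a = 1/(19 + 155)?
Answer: -89/58 ≈ -1.5345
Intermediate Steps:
a = 1/174 ≈ 0.0057471
(-109 - 158)*a = (-109 - 158)*(1/174) = -267*1/174 = -89/58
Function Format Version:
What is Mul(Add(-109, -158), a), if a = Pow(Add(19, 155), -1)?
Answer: Rational(-89, 58) ≈ -1.5345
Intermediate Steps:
a = Rational(1, 174) (a = Pow(174, -1) = Rational(1, 174) ≈ 0.0057471)
Mul(Add(-109, -158), a) = Mul(Add(-109, -158), Rational(1, 174)) = Mul(-267, Rational(1, 174)) = Rational(-89, 58)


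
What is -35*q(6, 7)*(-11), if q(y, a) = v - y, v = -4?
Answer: -3850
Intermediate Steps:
q(y, a) = -4 - y
-35*q(6, 7)*(-11) = -35*(-4 - 1*6)*(-11) = -35*(-4 - 6)*(-11) = -35*(-10)*(-11) = 350*(-11) = -3850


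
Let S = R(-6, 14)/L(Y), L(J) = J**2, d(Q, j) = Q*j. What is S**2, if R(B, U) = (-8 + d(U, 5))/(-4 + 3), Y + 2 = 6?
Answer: 961/64 ≈ 15.016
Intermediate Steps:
Y = 4 (Y = -2 + 6 = 4)
R(B, U) = 8 - 5*U (R(B, U) = (-8 + U*5)/(-4 + 3) = (-8 + 5*U)/(-1) = (-8 + 5*U)*(-1) = 8 - 5*U)
S = -31/8 (S = (8 - 5*14)/(4**2) = (8 - 70)/16 = -62*1/16 = -31/8 ≈ -3.8750)
S**2 = (-31/8)**2 = 961/64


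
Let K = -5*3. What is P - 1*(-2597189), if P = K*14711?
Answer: 2376524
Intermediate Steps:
K = -15
P = -220665 (P = -15*14711 = -220665)
P - 1*(-2597189) = -220665 - 1*(-2597189) = -220665 + 2597189 = 2376524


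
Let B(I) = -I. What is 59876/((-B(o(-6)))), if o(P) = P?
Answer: -29938/3 ≈ -9979.3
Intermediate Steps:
59876/((-B(o(-6)))) = 59876/((-(-1)*(-6))) = 59876/((-1*6)) = 59876/(-6) = 59876*(-⅙) = -29938/3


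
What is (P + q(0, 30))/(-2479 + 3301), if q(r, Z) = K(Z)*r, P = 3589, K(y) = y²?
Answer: 3589/822 ≈ 4.3662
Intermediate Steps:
q(r, Z) = r*Z² (q(r, Z) = Z²*r = r*Z²)
(P + q(0, 30))/(-2479 + 3301) = (3589 + 0*30²)/(-2479 + 3301) = (3589 + 0*900)/822 = (3589 + 0)*(1/822) = 3589*(1/822) = 3589/822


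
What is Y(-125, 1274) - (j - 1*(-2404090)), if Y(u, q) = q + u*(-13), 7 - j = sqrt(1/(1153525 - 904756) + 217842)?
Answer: -2401198 + 7*sqrt(30570007615691)/82923 ≈ -2.4007e+6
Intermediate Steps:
j = 7 - 7*sqrt(30570007615691)/82923 (j = 7 - sqrt(1/(1153525 - 904756) + 217842) = 7 - sqrt(1/248769 + 217842) = 7 - sqrt(54192336499/248769) = 7 - 7*sqrt(30570007615691)/82923 ≈ -459.74)
Y(u, q) = q - 13*u
Y(-125, 1274) - (j - 1*(-2404090)) = (1274 - 13*(-125)) - ((7 - 7*sqrt(30570007615691)/82923) - 1*(-2404090)) = (1274 + 1625) - ((7 - 7*sqrt(30570007615691)/82923) + 2404090) = 2899 - (2404097 - 7*sqrt(30570007615691)/82923) = 2899 + (-2404097 + 7*sqrt(30570007615691)/82923) = -2401198 + 7*sqrt(30570007615691)/82923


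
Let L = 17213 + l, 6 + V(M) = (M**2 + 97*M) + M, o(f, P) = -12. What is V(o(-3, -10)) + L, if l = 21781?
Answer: 37956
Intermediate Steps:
V(M) = -6 + M**2 + 98*M (V(M) = -6 + ((M**2 + 97*M) + M) = -6 + (M**2 + 98*M) = -6 + M**2 + 98*M)
L = 38994 (L = 17213 + 21781 = 38994)
V(o(-3, -10)) + L = (-6 + (-12)**2 + 98*(-12)) + 38994 = (-6 + 144 - 1176) + 38994 = -1038 + 38994 = 37956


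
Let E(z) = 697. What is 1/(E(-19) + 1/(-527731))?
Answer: 527731/367828506 ≈ 0.0014347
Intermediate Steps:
1/(E(-19) + 1/(-527731)) = 1/(697 + 1/(-527731)) = 1/(697 - 1/527731) = 1/(367828506/527731) = 527731/367828506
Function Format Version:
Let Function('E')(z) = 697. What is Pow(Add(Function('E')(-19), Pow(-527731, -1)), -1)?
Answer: Rational(527731, 367828506) ≈ 0.0014347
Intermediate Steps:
Pow(Add(Function('E')(-19), Pow(-527731, -1)), -1) = Pow(Add(697, Pow(-527731, -1)), -1) = Pow(Add(697, Rational(-1, 527731)), -1) = Pow(Rational(367828506, 527731), -1) = Rational(527731, 367828506)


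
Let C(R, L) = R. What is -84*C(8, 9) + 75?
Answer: -597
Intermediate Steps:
-84*C(8, 9) + 75 = -84*8 + 75 = -672 + 75 = -597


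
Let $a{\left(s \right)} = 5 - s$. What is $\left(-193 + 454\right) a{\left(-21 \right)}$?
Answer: $6786$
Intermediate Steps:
$\left(-193 + 454\right) a{\left(-21 \right)} = \left(-193 + 454\right) \left(5 - -21\right) = 261 \left(5 + 21\right) = 261 \cdot 26 = 6786$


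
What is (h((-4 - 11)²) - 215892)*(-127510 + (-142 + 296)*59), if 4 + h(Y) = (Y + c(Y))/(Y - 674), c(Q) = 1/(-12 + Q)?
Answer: 2445182476123472/95637 ≈ 2.5567e+10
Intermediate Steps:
h(Y) = -4 + (Y + 1/(-12 + Y))/(-674 + Y) (h(Y) = -4 + (Y + 1/(-12 + Y))/(Y - 674) = -4 + (Y + 1/(-12 + Y))/(-674 + Y))
(h((-4 - 11)²) - 215892)*(-127510 + (-142 + 296)*59) = ((1 + (-12 + (-4 - 11)²)*(2696 - 3*(-4 - 11)²))/((-674 + (-4 - 11)²)*(-12 + (-4 - 11)²)) - 215892)*(-127510 + (-142 + 296)*59) = ((1 + (-12 + (-15)²)*(2696 - 3*(-15)²))/((-674 + (-15)²)*(-12 + (-15)²)) - 215892)*(-127510 + 154*59) = ((1 + (-12 + 225)*(2696 - 3*225))/((-674 + 225)*(-12 + 225)) - 215892)*(-127510 + 9086) = ((1 + 213*(2696 - 675))/(-449*213) - 215892)*(-118424) = (-1/449*1/213*(1 + 213*2021) - 215892)*(-118424) = (-1/449*1/213*(1 + 430473) - 215892)*(-118424) = (-1/449*1/213*430474 - 215892)*(-118424) = (-430474/95637 - 215892)*(-118424) = -20647693678/95637*(-118424) = 2445182476123472/95637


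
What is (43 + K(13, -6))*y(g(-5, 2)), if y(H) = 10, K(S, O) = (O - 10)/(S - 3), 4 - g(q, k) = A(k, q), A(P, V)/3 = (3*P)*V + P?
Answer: 414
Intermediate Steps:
A(P, V) = 3*P + 9*P*V (A(P, V) = 3*((3*P)*V + P) = 3*(3*P*V + P) = 3*(P + 3*P*V) = 3*P + 9*P*V)
g(q, k) = 4 - 3*k*(1 + 3*q)
K(S, O) = (-10 + O)/(-3 + S)
(43 + K(13, -6))*y(g(-5, 2)) = (43 + (-10 - 6)/(-3 + 13))*10 = (43 - 16/10)*10 = (43 + (⅒)*(-16))*10 = (43 - 8/5)*10 = (207/5)*10 = 414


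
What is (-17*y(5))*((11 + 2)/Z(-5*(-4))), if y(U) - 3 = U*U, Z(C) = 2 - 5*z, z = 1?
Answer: 6188/3 ≈ 2062.7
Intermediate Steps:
Z(C) = -3 (Z(C) = 2 - 5*1 = 2 - 5 = -3)
y(U) = 3 + U² (y(U) = 3 + U*U = 3 + U²)
(-17*y(5))*((11 + 2)/Z(-5*(-4))) = (-17*(3 + 5²))*((11 + 2)/(-3)) = (-17*(3 + 25))*(13*(-⅓)) = -17*28*(-13/3) = -476*(-13/3) = 6188/3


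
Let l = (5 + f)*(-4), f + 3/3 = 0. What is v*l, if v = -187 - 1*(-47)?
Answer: 2240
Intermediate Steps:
f = -1 (f = -1 + 0 = -1)
l = -16 (l = (5 - 1)*(-4) = 4*(-4) = -16)
v = -140 (v = -187 + 47 = -140)
v*l = -140*(-16) = 2240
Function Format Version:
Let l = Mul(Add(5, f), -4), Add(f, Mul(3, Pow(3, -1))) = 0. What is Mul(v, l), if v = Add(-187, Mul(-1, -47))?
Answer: 2240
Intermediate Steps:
f = -1 (f = Add(-1, 0) = -1)
l = -16 (l = Mul(Add(5, -1), -4) = Mul(4, -4) = -16)
v = -140 (v = Add(-187, 47) = -140)
Mul(v, l) = Mul(-140, -16) = 2240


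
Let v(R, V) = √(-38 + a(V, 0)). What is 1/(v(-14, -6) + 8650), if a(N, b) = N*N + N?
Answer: 4325/37411254 - I*√2/37411254 ≈ 0.00011561 - 3.7802e-8*I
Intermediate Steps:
a(N, b) = N + N² (a(N, b) = N² + N = N + N²)
v(R, V) = √(-38 + V*(1 + V))
1/(v(-14, -6) + 8650) = 1/(√(-38 - 6*(1 - 6)) + 8650) = 1/(√(-38 - 6*(-5)) + 8650) = 1/(√(-38 + 30) + 8650) = 1/(√(-8) + 8650) = 1/(2*I*√2 + 8650) = 1/(8650 + 2*I*√2)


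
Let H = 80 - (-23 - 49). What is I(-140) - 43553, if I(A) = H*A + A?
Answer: -64973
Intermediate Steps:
H = 152 (H = 80 - 1*(-72) = 80 + 72 = 152)
I(A) = 153*A (I(A) = 152*A + A = 153*A)
I(-140) - 43553 = 153*(-140) - 43553 = -21420 - 43553 = -64973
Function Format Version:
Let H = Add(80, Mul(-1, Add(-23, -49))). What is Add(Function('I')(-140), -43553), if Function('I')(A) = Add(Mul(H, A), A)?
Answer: -64973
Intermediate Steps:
H = 152 (H = Add(80, Mul(-1, -72)) = Add(80, 72) = 152)
Function('I')(A) = Mul(153, A) (Function('I')(A) = Add(Mul(152, A), A) = Mul(153, A))
Add(Function('I')(-140), -43553) = Add(Mul(153, -140), -43553) = Add(-21420, -43553) = -64973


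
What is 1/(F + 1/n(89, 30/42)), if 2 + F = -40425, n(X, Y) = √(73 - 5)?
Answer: -2749036/111135278371 - 2*√17/111135278371 ≈ -2.4736e-5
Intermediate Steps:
n(X, Y) = 2*√17 (n(X, Y) = √68 = 2*√17)
F = -40427 (F = -2 - 40425 = -40427)
1/(F + 1/n(89, 30/42)) = 1/(-40427 + 1/(2*√17)) = 1/(-40427 + √17/34)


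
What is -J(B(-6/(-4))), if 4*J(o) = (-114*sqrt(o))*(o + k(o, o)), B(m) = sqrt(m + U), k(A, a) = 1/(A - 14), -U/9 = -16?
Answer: -399*2**(3/4)*291**(1/4)/101 + 5643*2**(1/4)*291**(3/4)/404 ≈ 1142.9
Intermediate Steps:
U = 144 (U = -9*(-16) = 144)
k(A, a) = 1/(-14 + A)
B(m) = sqrt(144 + m) (B(m) = sqrt(m + 144) = sqrt(144 + m))
J(o) = -57*sqrt(o)*(o + 1/(-14 + o))/2 (J(o) = ((-114*sqrt(o))*(o + 1/(-14 + o)))/4 = (-114*sqrt(o)*(o + 1/(-14 + o)))/4 = -57*sqrt(o)*(o + 1/(-14 + o))/2)
-J(B(-6/(-4))) = -57*sqrt(sqrt(144 - 6/(-4)))*(-1 - sqrt(144 - 6/(-4))*(-14 + sqrt(144 - 6/(-4))))/(2*(-14 + sqrt(144 - 6/(-4)))) = -57*sqrt(sqrt(144 - 6*(-1/4)))*(-1 - sqrt(144 - 6*(-1/4))*(-14 + sqrt(144 - 6*(-1/4))))/(2*(-14 + sqrt(144 - 6*(-1/4)))) = -57*sqrt(sqrt(144 + 3/2))*(-1 - sqrt(144 + 3/2)*(-14 + sqrt(144 + 3/2)))/(2*(-14 + sqrt(144 + 3/2))) = -57*sqrt(sqrt(291/2))*(-1 - sqrt(291/2)*(-14 + sqrt(291/2)))/(2*(-14 + sqrt(291/2))) = -57*sqrt(sqrt(582)/2)*(-1 - sqrt(582)/2*(-14 + sqrt(582)/2))/(2*(-14 + sqrt(582)/2)) = -57*2**(3/4)*291**(1/4)/2*(-1 - sqrt(582)*(-14 + sqrt(582)/2)/2)/(2*(-14 + sqrt(582)/2)) = -57*2**(3/4)*291**(1/4)*(-1 - sqrt(582)*(-14 + sqrt(582)/2)/2)/(4*(-14 + sqrt(582)/2))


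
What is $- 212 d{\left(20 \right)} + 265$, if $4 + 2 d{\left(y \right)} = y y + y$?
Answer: $-43831$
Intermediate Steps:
$d{\left(y \right)} = -2 + \frac{y}{2} + \frac{y^{2}}{2}$ ($d{\left(y \right)} = -2 + \frac{y y + y}{2} = -2 + \frac{y^{2} + y}{2} = -2 + \frac{y + y^{2}}{2} = -2 + \left(\frac{y}{2} + \frac{y^{2}}{2}\right) = -2 + \frac{y}{2} + \frac{y^{2}}{2}$)
$- 212 d{\left(20 \right)} + 265 = - 212 \left(-2 + \frac{1}{2} \cdot 20 + \frac{20^{2}}{2}\right) + 265 = - 212 \left(-2 + 10 + \frac{1}{2} \cdot 400\right) + 265 = - 212 \left(-2 + 10 + 200\right) + 265 = \left(-212\right) 208 + 265 = -44096 + 265 = -43831$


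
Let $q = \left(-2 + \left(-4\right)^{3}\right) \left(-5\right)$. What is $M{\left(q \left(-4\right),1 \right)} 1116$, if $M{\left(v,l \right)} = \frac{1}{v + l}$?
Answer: $- \frac{1116}{1319} \approx -0.8461$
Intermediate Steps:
$q = 330$ ($q = \left(-2 - 64\right) \left(-5\right) = \left(-66\right) \left(-5\right) = 330$)
$M{\left(v,l \right)} = \frac{1}{l + v}$
$M{\left(q \left(-4\right),1 \right)} 1116 = \frac{1}{1 + 330 \left(-4\right)} 1116 = \frac{1}{1 - 1320} \cdot 1116 = \frac{1}{-1319} \cdot 1116 = \left(- \frac{1}{1319}\right) 1116 = - \frac{1116}{1319}$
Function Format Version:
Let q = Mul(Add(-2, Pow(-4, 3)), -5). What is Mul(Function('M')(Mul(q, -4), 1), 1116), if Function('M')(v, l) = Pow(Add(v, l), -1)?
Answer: Rational(-1116, 1319) ≈ -0.84610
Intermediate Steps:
q = 330 (q = Mul(Add(-2, -64), -5) = Mul(-66, -5) = 330)
Function('M')(v, l) = Pow(Add(l, v), -1)
Mul(Function('M')(Mul(q, -4), 1), 1116) = Mul(Pow(Add(1, Mul(330, -4)), -1), 1116) = Mul(Pow(Add(1, -1320), -1), 1116) = Mul(Pow(-1319, -1), 1116) = Mul(Rational(-1, 1319), 1116) = Rational(-1116, 1319)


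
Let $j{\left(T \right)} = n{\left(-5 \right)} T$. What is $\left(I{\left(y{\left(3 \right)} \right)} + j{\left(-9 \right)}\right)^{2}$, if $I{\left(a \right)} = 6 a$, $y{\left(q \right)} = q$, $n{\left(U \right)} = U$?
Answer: $3969$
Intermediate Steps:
$j{\left(T \right)} = - 5 T$
$\left(I{\left(y{\left(3 \right)} \right)} + j{\left(-9 \right)}\right)^{2} = \left(6 \cdot 3 - -45\right)^{2} = \left(18 + 45\right)^{2} = 63^{2} = 3969$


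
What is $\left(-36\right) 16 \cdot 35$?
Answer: $-20160$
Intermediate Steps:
$\left(-36\right) 16 \cdot 35 = \left(-576\right) 35 = -20160$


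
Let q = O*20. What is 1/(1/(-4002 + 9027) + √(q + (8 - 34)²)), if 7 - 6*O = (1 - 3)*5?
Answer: -5025/18500291249 + 8416875*√6594/18500291249 ≈ 0.036944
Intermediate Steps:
O = 17/6 (O = 7/6 - (1 - 3)*5/6 = 7/6 - (-1)*5/3 = 7/6 - ⅙*(-10) = 7/6 + 5/3 = 17/6 ≈ 2.8333)
q = 170/3 (q = (17/6)*20 = 170/3 ≈ 56.667)
1/(1/(-4002 + 9027) + √(q + (8 - 34)²)) = 1/(1/(-4002 + 9027) + √(170/3 + (8 - 34)²)) = 1/(1/5025 + √(170/3 + (-26)²)) = 1/(1/5025 + √(170/3 + 676)) = 1/(1/5025 + √(2198/3)) = 1/(1/5025 + √6594/3)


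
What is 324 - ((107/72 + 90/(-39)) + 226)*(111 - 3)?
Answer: -623877/26 ≈ -23995.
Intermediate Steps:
324 - ((107/72 + 90/(-39)) + 226)*(111 - 3) = 324 - ((107*(1/72) + 90*(-1/39)) + 226)*108 = 324 - ((107/72 - 30/13) + 226)*108 = 324 - (-769/936 + 226)*108 = 324 - 210767*108/936 = 324 - 1*632301/26 = 324 - 632301/26 = -623877/26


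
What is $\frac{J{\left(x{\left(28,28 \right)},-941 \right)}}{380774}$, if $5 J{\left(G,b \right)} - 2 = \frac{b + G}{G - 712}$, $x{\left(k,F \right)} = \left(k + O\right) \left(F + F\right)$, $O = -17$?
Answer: $\frac{517}{182771520} \approx 2.8287 \cdot 10^{-6}$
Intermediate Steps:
$x{\left(k,F \right)} = 2 F \left(-17 + k\right)$ ($x{\left(k,F \right)} = \left(k - 17\right) \left(F + F\right) = \left(-17 + k\right) 2 F = 2 F \left(-17 + k\right)$)
$J{\left(G,b \right)} = \frac{2}{5} + \frac{G + b}{5 \left(-712 + G\right)}$ ($J{\left(G,b \right)} = \frac{2}{5} + \frac{\left(b + G\right) \frac{1}{G - 712}}{5} = \frac{2}{5} + \frac{\left(G + b\right) \frac{1}{-712 + G}}{5} = \frac{2}{5} + \frac{\frac{1}{-712 + G} \left(G + b\right)}{5} = \frac{2}{5} + \frac{G + b}{5 \left(-712 + G\right)}$)
$\frac{J{\left(x{\left(28,28 \right)},-941 \right)}}{380774} = \frac{\frac{1}{5} \frac{1}{-712 + 2 \cdot 28 \left(-17 + 28\right)} \left(-1424 - 941 + 3 \cdot 2 \cdot 28 \left(-17 + 28\right)\right)}{380774} = \frac{-1424 - 941 + 3 \cdot 2 \cdot 28 \cdot 11}{5 \left(-712 + 2 \cdot 28 \cdot 11\right)} \frac{1}{380774} = \frac{-1424 - 941 + 3 \cdot 616}{5 \left(-712 + 616\right)} \frac{1}{380774} = \frac{-1424 - 941 + 1848}{5 \left(-96\right)} \frac{1}{380774} = \frac{1}{5} \left(- \frac{1}{96}\right) \left(-517\right) \frac{1}{380774} = \frac{517}{480} \cdot \frac{1}{380774} = \frac{517}{182771520}$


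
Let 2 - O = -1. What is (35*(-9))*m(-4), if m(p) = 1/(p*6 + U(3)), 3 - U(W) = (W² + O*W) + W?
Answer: 15/2 ≈ 7.5000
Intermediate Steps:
O = 3 (O = 2 - 1*(-1) = 2 + 1 = 3)
U(W) = 3 - W² - 4*W (U(W) = 3 - ((W² + 3*W) + W) = 3 - (W² + 4*W) = 3 + (-W² - 4*W) = 3 - W² - 4*W)
m(p) = 1/(-18 + 6*p) (m(p) = 1/(p*6 + (3 - 1*3² - 4*3)) = 1/(6*p + (3 - 1*9 - 12)) = 1/(6*p + (3 - 9 - 12)) = 1/(6*p - 18) = 1/(-18 + 6*p))
(35*(-9))*m(-4) = (35*(-9))*(1/(6*(-3 - 4))) = -105/(2*(-7)) = -105*(-1)/(2*7) = -315*(-1/42) = 15/2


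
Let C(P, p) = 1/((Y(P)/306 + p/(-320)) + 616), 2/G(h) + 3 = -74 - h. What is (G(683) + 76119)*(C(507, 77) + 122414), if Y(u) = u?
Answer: 17839223905418979629/1914484270 ≈ 9.3180e+9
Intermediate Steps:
G(h) = 2/(-77 - h) (G(h) = 2/(-3 + (-74 - h)) = 2/(-77 - h))
C(P, p) = 1/(616 - p/320 + P/306) (C(P, p) = 1/((P/306 + p/(-320)) + 616) = 1/((P*(1/306) + p*(-1/320)) + 616) = 1/((P/306 - p/320) + 616) = 1/((-p/320 + P/306) + 616) = 1/(616 - p/320 + P/306))
(G(683) + 76119)*(C(507, 77) + 122414) = (-2/(77 + 683) + 76119)*(48960/(30159360 - 153*77 + 160*507) + 122414) = (-2/760 + 76119)*(48960/(30159360 - 11781 + 81120) + 122414) = (-2*1/760 + 76119)*(48960/30228699 + 122414) = (-1/380 + 76119)*(48960*(1/30228699) + 122414) = 28925219*(16320/10076233 + 122414)/380 = (28925219/380)*(1233472002782/10076233) = 17839223905418979629/1914484270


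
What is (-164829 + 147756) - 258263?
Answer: -275336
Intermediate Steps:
(-164829 + 147756) - 258263 = -17073 - 258263 = -275336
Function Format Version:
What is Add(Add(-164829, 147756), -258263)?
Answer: -275336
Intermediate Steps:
Add(Add(-164829, 147756), -258263) = Add(-17073, -258263) = -275336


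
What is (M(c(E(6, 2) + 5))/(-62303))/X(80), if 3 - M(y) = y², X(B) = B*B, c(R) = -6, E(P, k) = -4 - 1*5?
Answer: 33/398739200 ≈ 8.2761e-8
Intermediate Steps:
E(P, k) = -9 (E(P, k) = -4 - 5 = -9)
X(B) = B²
M(y) = 3 - y²
(M(c(E(6, 2) + 5))/(-62303))/X(80) = ((3 - 1*(-6)²)/(-62303))/(80²) = ((3 - 1*36)*(-1/62303))/6400 = ((3 - 36)*(-1/62303))*(1/6400) = -33*(-1/62303)*(1/6400) = (33/62303)*(1/6400) = 33/398739200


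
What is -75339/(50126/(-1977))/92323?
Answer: 13540473/420707518 ≈ 0.032185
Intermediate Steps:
-75339/(50126/(-1977))/92323 = -75339/(50126*(-1/1977))*(1/92323) = -75339/(-50126/1977)*(1/92323) = -75339*(-1977/50126)*(1/92323) = (148945203/50126)*(1/92323) = 13540473/420707518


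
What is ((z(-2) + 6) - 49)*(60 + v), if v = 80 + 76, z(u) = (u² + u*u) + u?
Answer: -7992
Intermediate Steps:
z(u) = u + 2*u² (z(u) = (u² + u²) + u = 2*u² + u = u + 2*u²)
v = 156
((z(-2) + 6) - 49)*(60 + v) = ((-2*(1 + 2*(-2)) + 6) - 49)*(60 + 156) = ((-2*(1 - 4) + 6) - 49)*216 = ((-2*(-3) + 6) - 49)*216 = ((6 + 6) - 49)*216 = (12 - 49)*216 = -37*216 = -7992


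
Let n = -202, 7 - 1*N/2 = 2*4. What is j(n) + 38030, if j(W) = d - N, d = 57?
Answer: 38089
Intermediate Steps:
N = -2 (N = 14 - 4*4 = 14 - 2*8 = 14 - 16 = -2)
j(W) = 59 (j(W) = 57 - 1*(-2) = 57 + 2 = 59)
j(n) + 38030 = 59 + 38030 = 38089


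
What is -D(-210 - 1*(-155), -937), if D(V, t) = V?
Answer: 55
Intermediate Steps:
-D(-210 - 1*(-155), -937) = -(-210 - 1*(-155)) = -(-210 + 155) = -1*(-55) = 55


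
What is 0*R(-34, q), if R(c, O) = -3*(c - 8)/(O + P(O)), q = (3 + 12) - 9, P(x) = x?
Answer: 0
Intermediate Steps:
q = 6 (q = 15 - 9 = 6)
R(c, O) = -3*(-8 + c)/(2*O) (R(c, O) = -3*(c - 8)/(O + O) = -3*(-8 + c)/(2*O))
0*R(-34, q) = 0*((3/2)*(8 - 1*(-34))/6) = 0*((3/2)*(⅙)*(8 + 34)) = 0*((3/2)*(⅙)*42) = 0*(21/2) = 0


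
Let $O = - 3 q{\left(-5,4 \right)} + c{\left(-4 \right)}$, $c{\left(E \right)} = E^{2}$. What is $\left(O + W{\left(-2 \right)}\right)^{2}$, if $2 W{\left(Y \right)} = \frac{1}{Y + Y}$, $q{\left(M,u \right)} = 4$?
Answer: $\frac{961}{64} \approx 15.016$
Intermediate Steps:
$W{\left(Y \right)} = \frac{1}{4 Y}$ ($W{\left(Y \right)} = \frac{1}{2 \left(Y + Y\right)} = \frac{1}{2 \cdot 2 Y} = \frac{\frac{1}{2} \frac{1}{Y}}{2} = \frac{1}{4 Y}$)
$O = 4$ ($O = \left(-3\right) 4 + \left(-4\right)^{2} = -12 + 16 = 4$)
$\left(O + W{\left(-2 \right)}\right)^{2} = \left(4 + \frac{1}{4 \left(-2\right)}\right)^{2} = \left(4 + \frac{1}{4} \left(- \frac{1}{2}\right)\right)^{2} = \left(4 - \frac{1}{8}\right)^{2} = \left(\frac{31}{8}\right)^{2} = \frac{961}{64}$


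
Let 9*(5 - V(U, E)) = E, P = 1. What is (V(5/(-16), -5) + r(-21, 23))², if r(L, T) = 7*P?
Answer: 12769/81 ≈ 157.64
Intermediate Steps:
r(L, T) = 7 (r(L, T) = 7*1 = 7)
V(U, E) = 5 - E/9
(V(5/(-16), -5) + r(-21, 23))² = ((5 - ⅑*(-5)) + 7)² = ((5 + 5/9) + 7)² = (50/9 + 7)² = (113/9)² = 12769/81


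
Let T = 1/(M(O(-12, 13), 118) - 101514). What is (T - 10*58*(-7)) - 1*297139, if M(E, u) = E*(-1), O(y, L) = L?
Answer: -29755431634/101527 ≈ -2.9308e+5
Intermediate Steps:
M(E, u) = -E
T = -1/101527 (T = 1/(-1*13 - 101514) = 1/(-13 - 101514) = 1/(-101527) = -1/101527 ≈ -9.8496e-6)
(T - 10*58*(-7)) - 1*297139 = (-1/101527 - 10*58*(-7)) - 1*297139 = (-1/101527 - 580*(-7)) - 297139 = (-1/101527 - 1*(-4060)) - 297139 = (-1/101527 + 4060) - 297139 = 412199619/101527 - 297139 = -29755431634/101527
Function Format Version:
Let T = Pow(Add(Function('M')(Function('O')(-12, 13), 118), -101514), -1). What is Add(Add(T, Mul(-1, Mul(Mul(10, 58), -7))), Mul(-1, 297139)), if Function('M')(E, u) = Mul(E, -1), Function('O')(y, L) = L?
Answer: Rational(-29755431634, 101527) ≈ -2.9308e+5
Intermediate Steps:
Function('M')(E, u) = Mul(-1, E)
T = Rational(-1, 101527) (T = Pow(Add(Mul(-1, 13), -101514), -1) = Pow(Add(-13, -101514), -1) = Pow(-101527, -1) = Rational(-1, 101527) ≈ -9.8496e-6)
Add(Add(T, Mul(-1, Mul(Mul(10, 58), -7))), Mul(-1, 297139)) = Add(Add(Rational(-1, 101527), Mul(-1, Mul(Mul(10, 58), -7))), Mul(-1, 297139)) = Add(Add(Rational(-1, 101527), Mul(-1, Mul(580, -7))), -297139) = Add(Add(Rational(-1, 101527), Mul(-1, -4060)), -297139) = Add(Add(Rational(-1, 101527), 4060), -297139) = Add(Rational(412199619, 101527), -297139) = Rational(-29755431634, 101527)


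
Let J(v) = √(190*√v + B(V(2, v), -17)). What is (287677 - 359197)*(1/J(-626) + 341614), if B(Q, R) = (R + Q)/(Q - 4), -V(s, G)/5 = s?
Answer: -24432233280 - 71520*√14/√(27 + 2660*I*√626) ≈ -2.4432e+10 + 733.34*I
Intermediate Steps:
V(s, G) = -5*s
B(Q, R) = (Q + R)/(-4 + Q)
J(v) = √(27/14 + 190*√v) (J(v) = √(190*√v + (-5*2 - 17)/(-4 - 5*2)) = √(190*√v + (-10 - 17)/(-4 - 10)) = √(190*√v - 27/(-14)) = √(190*√v - 1/14*(-27)) = √(190*√v + 27/14) = √(27/14 + 190*√v))
(287677 - 359197)*(1/J(-626) + 341614) = (287677 - 359197)*(1/(√(378 + 37240*√(-626))/14) + 341614) = -71520*(1/(√(378 + 37240*(I*√626))/14) + 341614) = -71520*(1/(√(378 + 37240*I*√626)/14) + 341614) = -71520*(14/√(378 + 37240*I*√626) + 341614) = -71520*(341614 + 14/√(378 + 37240*I*√626)) = -24432233280 - 1001280/√(378 + 37240*I*√626)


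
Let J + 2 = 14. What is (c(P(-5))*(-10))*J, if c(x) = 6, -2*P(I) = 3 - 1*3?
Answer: -720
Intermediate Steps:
P(I) = 0 (P(I) = -(3 - 1*3)/2 = -(3 - 3)/2 = -1/2*0 = 0)
J = 12 (J = -2 + 14 = 12)
(c(P(-5))*(-10))*J = (6*(-10))*12 = -60*12 = -720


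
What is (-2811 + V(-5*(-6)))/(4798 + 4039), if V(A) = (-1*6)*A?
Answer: -2991/8837 ≈ -0.33846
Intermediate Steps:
V(A) = -6*A
(-2811 + V(-5*(-6)))/(4798 + 4039) = (-2811 - (-30)*(-6))/(4798 + 4039) = (-2811 - 6*30)/8837 = (-2811 - 180)*(1/8837) = -2991*1/8837 = -2991/8837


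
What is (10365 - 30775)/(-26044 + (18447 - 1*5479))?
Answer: 10205/6538 ≈ 1.5609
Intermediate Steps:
(10365 - 30775)/(-26044 + (18447 - 1*5479)) = -20410/(-26044 + (18447 - 5479)) = -20410/(-26044 + 12968) = -20410/(-13076) = -20410*(-1/13076) = 10205/6538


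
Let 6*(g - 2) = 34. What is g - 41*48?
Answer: -5881/3 ≈ -1960.3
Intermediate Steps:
g = 23/3 (g = 2 + (⅙)*34 = 2 + 17/3 = 23/3 ≈ 7.6667)
g - 41*48 = 23/3 - 41*48 = 23/3 - 1968 = -5881/3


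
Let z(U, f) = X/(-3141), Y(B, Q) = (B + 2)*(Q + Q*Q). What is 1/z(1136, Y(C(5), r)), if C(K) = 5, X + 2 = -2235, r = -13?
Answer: 3141/2237 ≈ 1.4041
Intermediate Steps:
X = -2237 (X = -2 - 2235 = -2237)
Y(B, Q) = (2 + B)*(Q + Q²)
z(U, f) = 2237/3141 (z(U, f) = -2237/(-3141) = -2237*(-1/3141) = 2237/3141)
1/z(1136, Y(C(5), r)) = 1/(2237/3141) = 3141/2237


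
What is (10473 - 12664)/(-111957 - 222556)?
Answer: 2191/334513 ≈ 0.0065498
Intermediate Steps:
(10473 - 12664)/(-111957 - 222556) = -2191/(-334513) = -2191*(-1/334513) = 2191/334513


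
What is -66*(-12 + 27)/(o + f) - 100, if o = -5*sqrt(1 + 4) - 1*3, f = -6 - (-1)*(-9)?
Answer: -2080/199 - 4950*sqrt(5)/199 ≈ -66.073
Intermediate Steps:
f = -15 (f = -6 - 1*9 = -6 - 9 = -15)
o = -3 - 5*sqrt(5) (o = -5*sqrt(5) - 3 = -3 - 5*sqrt(5) ≈ -14.180)
-66*(-12 + 27)/(o + f) - 100 = -66*(-12 + 27)/((-3 - 5*sqrt(5)) - 15) - 100 = -990/(-18 - 5*sqrt(5)) - 100 = -100 - 990/(-18 - 5*sqrt(5))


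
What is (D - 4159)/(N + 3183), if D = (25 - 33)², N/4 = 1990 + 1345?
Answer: -315/1271 ≈ -0.24784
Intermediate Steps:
N = 13340 (N = 4*(1990 + 1345) = 4*3335 = 13340)
D = 64 (D = (-8)² = 64)
(D - 4159)/(N + 3183) = (64 - 4159)/(13340 + 3183) = -4095/16523 = -4095*1/16523 = -315/1271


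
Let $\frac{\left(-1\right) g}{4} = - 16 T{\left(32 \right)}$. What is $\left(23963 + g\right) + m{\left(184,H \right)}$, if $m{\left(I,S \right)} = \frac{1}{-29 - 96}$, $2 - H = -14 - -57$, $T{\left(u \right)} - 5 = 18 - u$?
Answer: $\frac{2923374}{125} \approx 23387.0$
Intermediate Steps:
$T{\left(u \right)} = 23 - u$ ($T{\left(u \right)} = 5 - \left(-18 + u\right) = 23 - u$)
$H = -41$ ($H = 2 - \left(-14 - -57\right) = 2 - \left(-14 + 57\right) = 2 - 43 = -41$)
$m{\left(I,S \right)} = - \frac{1}{125}$ ($m{\left(I,S \right)} = \frac{1}{-125} = - \frac{1}{125}$)
$g = -576$ ($g = - 4 \left(- 16 \left(23 - 32\right)\right) = - 4 \left(\left(-16\right) \left(-9\right)\right) = \left(-4\right) 144 = -576$)
$\left(23963 + g\right) + m{\left(184,H \right)} = \left(23963 - 576\right) - \frac{1}{125} = 23387 - \frac{1}{125} = \frac{2923374}{125}$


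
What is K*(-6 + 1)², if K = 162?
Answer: 4050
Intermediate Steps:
K*(-6 + 1)² = 162*(-6 + 1)² = 162*(-5)² = 162*25 = 4050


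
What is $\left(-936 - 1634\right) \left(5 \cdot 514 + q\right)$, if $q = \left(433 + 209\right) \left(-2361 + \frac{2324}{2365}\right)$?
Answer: $\frac{1838684435008}{473} \approx 3.8873 \cdot 10^{9}$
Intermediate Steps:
$q = - \frac{3583285122}{2365}$ ($q = 642 \left(-2361 + 2324 \cdot \frac{1}{2365}\right) = 642 \left(-2361 + \frac{2324}{2365}\right) = 642 \left(- \frac{5581441}{2365}\right) = - \frac{3583285122}{2365} \approx -1.5151 \cdot 10^{6}$)
$\left(-936 - 1634\right) \left(5 \cdot 514 + q\right) = \left(-936 - 1634\right) \left(5 \cdot 514 - \frac{3583285122}{2365}\right) = - 2570 \left(2570 - \frac{3583285122}{2365}\right) = \left(-2570\right) \left(- \frac{3577207072}{2365}\right) = \frac{1838684435008}{473}$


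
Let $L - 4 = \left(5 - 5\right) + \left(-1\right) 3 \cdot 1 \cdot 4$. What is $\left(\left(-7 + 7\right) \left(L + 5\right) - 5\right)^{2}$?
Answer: $25$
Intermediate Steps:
$L = -8$ ($L = 4 + \left(\left(5 - 5\right) + \left(-1\right) 3 \cdot 1 \cdot 4\right) = 4 + \left(0 - 12\right) = 4 - 12 = -8$)
$\left(\left(-7 + 7\right) \left(L + 5\right) - 5\right)^{2} = \left(\left(-7 + 7\right) \left(-8 + 5\right) - 5\right)^{2} = \left(0 \left(-3\right) - 5\right)^{2} = \left(0 - 5\right)^{2} = \left(-5\right)^{2} = 25$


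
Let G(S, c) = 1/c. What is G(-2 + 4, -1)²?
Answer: 1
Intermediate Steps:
G(-2 + 4, -1)² = (1/(-1))² = (-1)² = 1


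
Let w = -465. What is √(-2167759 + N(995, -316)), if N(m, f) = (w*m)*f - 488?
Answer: 3*√16004117 ≈ 12002.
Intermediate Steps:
N(m, f) = -488 - 465*f*m (N(m, f) = (-465*m)*f - 488 = -465*f*m - 488 = -488 - 465*f*m)
√(-2167759 + N(995, -316)) = √(-2167759 + (-488 - 465*(-316)*995)) = √(-2167759 + (-488 + 146205300)) = √(-2167759 + 146204812) = √144037053 = 3*√16004117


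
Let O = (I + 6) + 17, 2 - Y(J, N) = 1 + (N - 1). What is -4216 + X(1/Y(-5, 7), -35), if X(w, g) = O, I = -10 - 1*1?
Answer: -4204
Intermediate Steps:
Y(J, N) = 2 - N (Y(J, N) = 2 - (1 + (N - 1)) = 2 - (1 + (-1 + N)) = 2 - N)
I = -11 (I = -10 - 1 = -11)
O = 12 (O = (-11 + 6) + 17 = -5 + 17 = 12)
X(w, g) = 12
-4216 + X(1/Y(-5, 7), -35) = -4216 + 12 = -4204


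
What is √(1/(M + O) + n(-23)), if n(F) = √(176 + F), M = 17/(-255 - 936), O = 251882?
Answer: √(357289810995 + 269984601219564075*√17)/299991445 ≈ 3.5170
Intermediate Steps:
M = -17/1191 (M = 17/(-1191) = 17*(-1/1191) = -17/1191 ≈ -0.014274)
√(1/(M + O) + n(-23)) = √(1/(-17/1191 + 251882) + √(176 - 23)) = √(1/(299991445/1191) + √153) = √(1191/299991445 + 3*√17)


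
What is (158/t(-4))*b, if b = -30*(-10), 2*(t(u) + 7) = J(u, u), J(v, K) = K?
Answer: -15800/3 ≈ -5266.7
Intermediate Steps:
t(u) = -7 + u/2
b = 300
(158/t(-4))*b = (158/(-7 + (½)*(-4)))*300 = (158/(-7 - 2))*300 = (158/(-9))*300 = (158*(-⅑))*300 = -158/9*300 = -15800/3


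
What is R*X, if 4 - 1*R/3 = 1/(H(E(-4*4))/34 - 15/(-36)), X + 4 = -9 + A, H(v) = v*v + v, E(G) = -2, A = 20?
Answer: 3864/97 ≈ 39.835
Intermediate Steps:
H(v) = v + v² (H(v) = v² + v = v + v²)
X = 7 (X = -4 + (-9 + 20) = -4 + 11 = 7)
R = 552/97 (R = 12 - 3/(-2*(1 - 2)/34 - 15/(-36)) = 12 - 3/(-2*(-1)*(1/34) - 15*(-1/36)) = 12 - 3/(2*(1/34) + 5/12) = 12 - 3/(1/17 + 5/12) = 12 - 3/97/204 = 12 - 3*204/97 = 12 - 612/97 = 552/97 ≈ 5.6907)
R*X = (552/97)*7 = 3864/97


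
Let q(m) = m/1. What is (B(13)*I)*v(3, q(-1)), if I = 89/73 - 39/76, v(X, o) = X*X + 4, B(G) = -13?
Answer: -661973/5548 ≈ -119.32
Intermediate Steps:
q(m) = m (q(m) = m*1 = m)
v(X, o) = 4 + X² (v(X, o) = X² + 4 = 4 + X²)
I = 3917/5548 (I = 89*(1/73) - 39*1/76 = 89/73 - 39/76 = 3917/5548 ≈ 0.70602)
(B(13)*I)*v(3, q(-1)) = (-13*3917/5548)*(4 + 3²) = -50921*(4 + 9)/5548 = -50921/5548*13 = -661973/5548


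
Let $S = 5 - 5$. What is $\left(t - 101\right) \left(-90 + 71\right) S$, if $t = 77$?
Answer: $0$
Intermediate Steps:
$S = 0$
$\left(t - 101\right) \left(-90 + 71\right) S = \left(77 - 101\right) \left(-90 + 71\right) 0 = \left(-24\right) \left(-19\right) 0 = 456 \cdot 0 = 0$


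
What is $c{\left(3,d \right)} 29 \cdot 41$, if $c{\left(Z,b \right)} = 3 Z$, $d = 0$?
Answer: $10701$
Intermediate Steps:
$c{\left(3,d \right)} 29 \cdot 41 = 3 \cdot 3 \cdot 29 \cdot 41 = 9 \cdot 29 \cdot 41 = 261 \cdot 41 = 10701$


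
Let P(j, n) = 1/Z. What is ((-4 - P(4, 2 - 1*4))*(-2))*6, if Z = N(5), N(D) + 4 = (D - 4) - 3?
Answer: 46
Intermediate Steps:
N(D) = -11 + D (N(D) = -4 + ((D - 4) - 3) = -4 + ((-4 + D) - 3) = -4 + (-7 + D) = -11 + D)
Z = -6 (Z = -11 + 5 = -6)
P(j, n) = -⅙ (P(j, n) = 1/(-6) = -⅙)
((-4 - P(4, 2 - 1*4))*(-2))*6 = ((-4 - 1*(-⅙))*(-2))*6 = ((-4 + ⅙)*(-2))*6 = -23/6*(-2)*6 = (23/3)*6 = 46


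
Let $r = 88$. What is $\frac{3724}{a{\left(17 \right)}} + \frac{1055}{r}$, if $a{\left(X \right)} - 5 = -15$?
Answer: $- \frac{158581}{440} \approx -360.41$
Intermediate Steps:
$a{\left(X \right)} = -10$ ($a{\left(X \right)} = 5 - 15 = -10$)
$\frac{3724}{a{\left(17 \right)}} + \frac{1055}{r} = \frac{3724}{-10} + \frac{1055}{88} = 3724 \left(- \frac{1}{10}\right) + 1055 \cdot \frac{1}{88} = - \frac{1862}{5} + \frac{1055}{88} = - \frac{158581}{440}$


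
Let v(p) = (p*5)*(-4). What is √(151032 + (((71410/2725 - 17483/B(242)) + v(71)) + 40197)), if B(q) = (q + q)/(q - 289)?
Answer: √27534793866385/11990 ≈ 437.64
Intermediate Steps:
B(q) = 2*q/(-289 + q) (B(q) = (2*q)/(-289 + q) = 2*q/(-289 + q))
v(p) = -20*p (v(p) = (5*p)*(-4) = -20*p)
√(151032 + (((71410/2725 - 17483/B(242)) + v(71)) + 40197)) = √(151032 + (((71410/2725 - 17483/(2*242/(-289 + 242))) - 20*71) + 40197)) = √(151032 + (((71410*(1/2725) - 17483/(2*242/(-47))) - 1420) + 40197)) = √(151032 + (((14282/545 - 17483/(2*242*(-1/47))) - 1420) + 40197)) = √(151032 + (((14282/545 - 17483/(-484/47)) - 1420) + 40197)) = √(151032 + (((14282/545 - 17483*(-47/484)) - 1420) + 40197)) = √(151032 + (((14282/545 + 821701/484) - 1420) + 40197)) = √(151032 + ((454739533/263780 - 1420) + 40197)) = √(151032 + (80171933/263780 + 40197)) = √(151032 + 10683336593/263780) = √(50522557553/263780) = √27534793866385/11990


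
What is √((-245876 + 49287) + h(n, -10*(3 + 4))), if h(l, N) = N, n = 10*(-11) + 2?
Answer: 3*I*√21851 ≈ 443.46*I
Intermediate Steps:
n = -108 (n = -110 + 2 = -108)
√((-245876 + 49287) + h(n, -10*(3 + 4))) = √((-245876 + 49287) - 10*(3 + 4)) = √(-196589 - 10*7) = √(-196589 - 70) = √(-196659) = 3*I*√21851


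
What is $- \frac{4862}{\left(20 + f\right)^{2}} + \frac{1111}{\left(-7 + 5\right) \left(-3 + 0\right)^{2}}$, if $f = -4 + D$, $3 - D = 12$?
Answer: $- \frac{141955}{882} \approx -160.95$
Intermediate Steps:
$D = -9$ ($D = 3 - 12 = -9$)
$f = -13$ ($f = -4 - 9 = -13$)
$- \frac{4862}{\left(20 + f\right)^{2}} + \frac{1111}{\left(-7 + 5\right) \left(-3 + 0\right)^{2}} = - \frac{4862}{\left(20 - 13\right)^{2}} + \frac{1111}{\left(-7 + 5\right) \left(-3 + 0\right)^{2}} = - \frac{4862}{7^{2}} + \frac{1111}{\left(-2\right) \left(-3\right)^{2}} = - \frac{4862}{49} + \frac{1111}{\left(-2\right) 9} = \left(-4862\right) \frac{1}{49} + \frac{1111}{-18} = - \frac{4862}{49} + 1111 \left(- \frac{1}{18}\right) = - \frac{4862}{49} - \frac{1111}{18} = - \frac{141955}{882}$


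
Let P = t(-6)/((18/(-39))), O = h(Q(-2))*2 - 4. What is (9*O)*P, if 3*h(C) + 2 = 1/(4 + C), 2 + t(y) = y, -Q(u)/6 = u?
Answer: -1651/2 ≈ -825.50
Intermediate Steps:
Q(u) = -6*u
t(y) = -2 + y
h(C) = -⅔ + 1/(3*(4 + C))
O = -127/24 (O = ((-7 - (-12)*(-2))/(3*(4 - 6*(-2))))*2 - 4 = ((-7 - 2*12)/(3*(4 + 12)))*2 - 4 = ((⅓)*(-7 - 24)/16)*2 - 4 = ((⅓)*(1/16)*(-31))*2 - 4 = -31/48*2 - 4 = -31/24 - 4 = -127/24 ≈ -5.2917)
P = 52/3 (P = (-2 - 6)/((18/(-39))) = -8/(18*(-1/39)) = -8/(-6/13) = -8*(-13/6) = 52/3 ≈ 17.333)
(9*O)*P = (9*(-127/24))*(52/3) = -381/8*52/3 = -1651/2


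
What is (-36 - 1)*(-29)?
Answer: 1073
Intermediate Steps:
(-36 - 1)*(-29) = -37*(-29) = 1073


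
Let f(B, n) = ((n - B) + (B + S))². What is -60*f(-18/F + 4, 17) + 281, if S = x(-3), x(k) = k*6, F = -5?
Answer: 221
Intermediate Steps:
x(k) = 6*k
S = -18 (S = 6*(-3) = -18)
f(B, n) = (-18 + n)² (f(B, n) = ((n - B) + (B - 18))² = ((n - B) + (-18 + B))² = (-18 + n)²)
-60*f(-18/F + 4, 17) + 281 = -60*(-18 + 17)² + 281 = -60*(-1)² + 281 = -60*1 + 281 = -60 + 281 = 221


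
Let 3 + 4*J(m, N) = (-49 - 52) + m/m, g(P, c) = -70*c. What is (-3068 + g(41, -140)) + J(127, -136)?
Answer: 26825/4 ≈ 6706.3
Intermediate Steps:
J(m, N) = -103/4 (J(m, N) = -3/4 + ((-49 - 52) + m/m)/4 = -3/4 + (-101 + 1)/4 = -3/4 + (1/4)*(-100) = -3/4 - 25 = -103/4)
(-3068 + g(41, -140)) + J(127, -136) = (-3068 - 70*(-140)) - 103/4 = (-3068 + 9800) - 103/4 = 6732 - 103/4 = 26825/4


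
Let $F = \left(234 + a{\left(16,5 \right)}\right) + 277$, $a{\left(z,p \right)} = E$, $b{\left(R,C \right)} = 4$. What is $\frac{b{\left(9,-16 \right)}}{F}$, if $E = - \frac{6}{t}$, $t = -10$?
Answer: $\frac{10}{1279} \approx 0.0078186$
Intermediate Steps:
$E = \frac{3}{5}$ ($E = - \frac{6}{-10} = \left(-6\right) \left(- \frac{1}{10}\right) = \frac{3}{5} \approx 0.6$)
$a{\left(z,p \right)} = \frac{3}{5}$
$F = \frac{2558}{5}$ ($F = \left(234 + \frac{3}{5}\right) + 277 = \frac{1173}{5} + 277 = \frac{2558}{5} \approx 511.6$)
$\frac{b{\left(9,-16 \right)}}{F} = \frac{4}{\frac{2558}{5}} = 4 \cdot \frac{5}{2558} = \frac{10}{1279}$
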